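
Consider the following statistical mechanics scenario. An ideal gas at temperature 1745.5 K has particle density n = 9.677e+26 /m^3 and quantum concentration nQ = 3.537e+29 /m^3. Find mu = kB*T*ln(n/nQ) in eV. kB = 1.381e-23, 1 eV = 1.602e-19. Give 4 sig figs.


Step 1: n/nQ = 9.677e+26/3.537e+29 = 0.002736
Step 2: ln(n/nQ) = -5.901
Step 3: mu = kB*T*ln(n/nQ) = 2.411e-20*-5.901 = -1.423e-19 J
Step 4: Convert to eV: -1.423e-19/1.602e-19 = -0.888 eV

-0.888


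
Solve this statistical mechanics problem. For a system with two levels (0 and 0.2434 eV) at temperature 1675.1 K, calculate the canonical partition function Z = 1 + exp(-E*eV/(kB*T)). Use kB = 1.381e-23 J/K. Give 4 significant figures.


Step 1: Compute beta*E = E*eV/(kB*T) = 0.2434*1.602e-19/(1.381e-23*1675.1) = 1.686
Step 2: exp(-beta*E) = exp(-1.686) = 0.1853
Step 3: Z = 1 + 0.1853 = 1.185

1.185


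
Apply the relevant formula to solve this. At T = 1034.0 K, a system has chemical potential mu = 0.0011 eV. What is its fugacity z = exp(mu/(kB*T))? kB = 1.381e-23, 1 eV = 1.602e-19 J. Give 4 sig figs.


Step 1: Convert mu to Joules: 0.0011*1.602e-19 = 1.762e-22 J
Step 2: kB*T = 1.381e-23*1034.0 = 1.428e-20 J
Step 3: mu/(kB*T) = 0.01234
Step 4: z = exp(0.01234) = 1.012

1.012


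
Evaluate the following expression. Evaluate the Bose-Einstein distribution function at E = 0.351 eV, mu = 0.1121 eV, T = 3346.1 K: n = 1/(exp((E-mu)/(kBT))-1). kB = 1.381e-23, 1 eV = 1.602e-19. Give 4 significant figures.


Step 1: (E - mu) = 0.2389 eV
Step 2: x = (E-mu)*eV/(kB*T) = 0.2389*1.602e-19/(1.381e-23*3346.1) = 0.8282
Step 3: exp(x) = 2.289
Step 4: n = 1/(exp(x)-1) = 0.7756

0.7756


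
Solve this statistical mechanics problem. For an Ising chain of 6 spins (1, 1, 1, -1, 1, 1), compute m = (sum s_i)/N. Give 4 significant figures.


Step 1: Count up spins (+1): 5, down spins (-1): 1
Step 2: Total magnetization M = 5 - 1 = 4
Step 3: m = M/N = 4/6 = 0.6667

0.6667


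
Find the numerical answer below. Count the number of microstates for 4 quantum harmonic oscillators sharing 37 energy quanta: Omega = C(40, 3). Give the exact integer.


Step 1: Use binomial coefficient C(40, 3)
Step 2: Numerator = 40! / 37!
Step 3: Denominator = 3!
Step 4: Omega = 9880

9880


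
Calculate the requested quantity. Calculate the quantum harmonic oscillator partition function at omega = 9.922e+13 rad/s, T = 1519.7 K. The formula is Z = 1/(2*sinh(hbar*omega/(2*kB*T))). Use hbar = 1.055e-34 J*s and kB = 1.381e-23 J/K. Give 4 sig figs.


Step 1: Compute x = hbar*omega/(kB*T) = 1.055e-34*9.922e+13/(1.381e-23*1519.7) = 0.4988
Step 2: x/2 = 0.2494
Step 3: sinh(x/2) = 0.252
Step 4: Z = 1/(2*0.252) = 1.984

1.984


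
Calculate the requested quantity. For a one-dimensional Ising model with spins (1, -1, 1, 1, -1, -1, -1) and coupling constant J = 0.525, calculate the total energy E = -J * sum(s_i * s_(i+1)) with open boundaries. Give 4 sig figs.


Step 1: Nearest-neighbor products: -1, -1, 1, -1, 1, 1
Step 2: Sum of products = 0
Step 3: E = -0.525 * 0 = 0

0


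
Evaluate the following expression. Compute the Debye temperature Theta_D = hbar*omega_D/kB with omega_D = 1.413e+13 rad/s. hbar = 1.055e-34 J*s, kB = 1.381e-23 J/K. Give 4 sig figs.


Step 1: hbar*omega_D = 1.055e-34 * 1.413e+13 = 1.491e-21 J
Step 2: Theta_D = 1.491e-21 / 1.381e-23
Step 3: Theta_D = 107.9 K

107.9


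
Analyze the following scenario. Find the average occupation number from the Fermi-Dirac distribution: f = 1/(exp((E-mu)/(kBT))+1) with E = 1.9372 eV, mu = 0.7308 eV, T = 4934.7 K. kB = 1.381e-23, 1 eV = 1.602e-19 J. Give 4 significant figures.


Step 1: (E - mu) = 1.9372 - 0.7308 = 1.206 eV
Step 2: Convert: (E-mu)*eV = 1.933e-19 J
Step 3: x = (E-mu)*eV/(kB*T) = 2.836
Step 4: f = 1/(exp(2.836)+1) = 0.05541

0.05541


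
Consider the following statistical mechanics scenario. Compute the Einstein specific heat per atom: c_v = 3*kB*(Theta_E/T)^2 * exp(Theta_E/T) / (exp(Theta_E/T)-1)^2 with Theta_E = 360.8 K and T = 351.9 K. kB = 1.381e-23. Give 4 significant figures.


Step 1: x = Theta_E/T = 360.8/351.9 = 1.025
Step 2: x^2 = 1.051
Step 3: exp(x) = 2.788
Step 4: c_v = 3*1.381e-23*1.051*2.788/(2.788-1)^2 = 3.798e-23

3.798e-23


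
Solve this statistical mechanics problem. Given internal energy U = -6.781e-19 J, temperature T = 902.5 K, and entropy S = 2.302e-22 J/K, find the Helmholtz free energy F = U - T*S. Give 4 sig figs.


Step 1: T*S = 902.5 * 2.302e-22 = 2.078e-19 J
Step 2: F = U - T*S = -6.781e-19 - 2.078e-19
Step 3: F = -8.859e-19 J

-8.859e-19


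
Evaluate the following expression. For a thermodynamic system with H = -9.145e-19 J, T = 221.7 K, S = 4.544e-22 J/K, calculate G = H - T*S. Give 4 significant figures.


Step 1: T*S = 221.7 * 4.544e-22 = 1.007e-19 J
Step 2: G = H - T*S = -9.145e-19 - 1.007e-19
Step 3: G = -1.015e-18 J

-1.015e-18


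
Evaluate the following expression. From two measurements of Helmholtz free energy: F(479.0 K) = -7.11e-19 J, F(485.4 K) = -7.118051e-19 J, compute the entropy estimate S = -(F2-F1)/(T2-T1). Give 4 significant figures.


Step 1: dF = F2 - F1 = -7.118051e-19 - (-7.11e-19) = -8.051e-22 J
Step 2: dT = T2 - T1 = 485.4 - 479.0 = 6.4 K
Step 3: S = -dF/dT = -(-8.051e-22)/6.4 = 1.258e-22 J/K

1.258e-22


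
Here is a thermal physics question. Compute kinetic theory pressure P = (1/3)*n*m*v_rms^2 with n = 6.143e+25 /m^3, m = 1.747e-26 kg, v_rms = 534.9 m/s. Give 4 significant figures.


Step 1: v_rms^2 = 534.9^2 = 2.861e+05
Step 2: n*m = 6.143e+25*1.747e-26 = 1.073
Step 3: P = (1/3)*1.073*2.861e+05 = 1.024e+05 Pa

1.024e+05


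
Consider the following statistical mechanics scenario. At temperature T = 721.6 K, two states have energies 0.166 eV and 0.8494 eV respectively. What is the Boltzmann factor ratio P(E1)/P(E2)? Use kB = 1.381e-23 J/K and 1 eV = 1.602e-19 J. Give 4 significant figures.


Step 1: Compute energy difference dE = E1 - E2 = 0.166 - 0.8494 = -0.6834 eV
Step 2: Convert to Joules: dE_J = -0.6834 * 1.602e-19 = -1.095e-19 J
Step 3: Compute exponent = -dE_J / (kB * T) = -(-1.095e-19) / (1.381e-23 * 721.6) = 10.99
Step 4: P(E1)/P(E2) = exp(10.99) = 5.905e+04

5.905e+04


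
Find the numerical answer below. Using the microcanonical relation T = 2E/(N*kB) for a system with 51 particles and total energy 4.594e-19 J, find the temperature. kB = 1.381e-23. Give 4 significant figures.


Step 1: Numerator = 2*E = 2*4.594e-19 = 9.188e-19 J
Step 2: Denominator = N*kB = 51*1.381e-23 = 7.043e-22
Step 3: T = 9.188e-19 / 7.043e-22 = 1305 K

1305


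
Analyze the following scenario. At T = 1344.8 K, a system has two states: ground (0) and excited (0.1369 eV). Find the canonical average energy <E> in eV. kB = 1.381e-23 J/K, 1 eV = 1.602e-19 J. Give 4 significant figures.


Step 1: beta*E = 0.1369*1.602e-19/(1.381e-23*1344.8) = 1.181
Step 2: exp(-beta*E) = 0.307
Step 3: <E> = 0.1369*0.307/(1+0.307) = 0.03216 eV

0.03216


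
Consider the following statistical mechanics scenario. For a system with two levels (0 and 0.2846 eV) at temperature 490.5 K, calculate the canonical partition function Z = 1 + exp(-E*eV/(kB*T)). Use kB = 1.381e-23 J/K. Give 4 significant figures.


Step 1: Compute beta*E = E*eV/(kB*T) = 0.2846*1.602e-19/(1.381e-23*490.5) = 6.731
Step 2: exp(-beta*E) = exp(-6.731) = 0.001194
Step 3: Z = 1 + 0.001194 = 1.001

1.001


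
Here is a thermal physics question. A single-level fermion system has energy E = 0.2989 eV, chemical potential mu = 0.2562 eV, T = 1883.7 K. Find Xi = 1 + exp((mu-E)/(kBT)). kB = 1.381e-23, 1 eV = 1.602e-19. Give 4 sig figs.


Step 1: (mu - E) = 0.2562 - 0.2989 = -0.0427 eV
Step 2: x = (mu-E)*eV/(kB*T) = -0.0427*1.602e-19/(1.381e-23*1883.7) = -0.263
Step 3: exp(x) = 0.7688
Step 4: Xi = 1 + 0.7688 = 1.769

1.769


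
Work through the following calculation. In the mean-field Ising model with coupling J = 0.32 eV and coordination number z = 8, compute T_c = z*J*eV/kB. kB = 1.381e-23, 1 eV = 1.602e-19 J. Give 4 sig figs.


Step 1: z*J = 8*0.32 = 2.56 eV
Step 2: Convert to Joules: 2.56*1.602e-19 = 4.101e-19 J
Step 3: T_c = 4.101e-19 / 1.381e-23 = 2.97e+04 K

2.97e+04


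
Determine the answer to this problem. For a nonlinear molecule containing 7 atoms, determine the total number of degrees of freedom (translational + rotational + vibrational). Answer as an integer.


Step 1: Translational DOF = 3
Step 2: Rotational DOF (nonlinear) = 3
Step 3: Vibrational DOF = 3*7 - 6 = 15
Step 4: Total = 3 + 3 + 15 = 21

21


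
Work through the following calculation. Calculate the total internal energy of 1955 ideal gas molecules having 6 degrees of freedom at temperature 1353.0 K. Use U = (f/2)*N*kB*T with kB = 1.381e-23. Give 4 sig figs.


Step 1: f/2 = 6/2 = 3.0
Step 2: N*kB*T = 1955*1.381e-23*1353.0 = 3.653e-17
Step 3: U = 3.0 * 3.653e-17 = 1.096e-16 J

1.096e-16


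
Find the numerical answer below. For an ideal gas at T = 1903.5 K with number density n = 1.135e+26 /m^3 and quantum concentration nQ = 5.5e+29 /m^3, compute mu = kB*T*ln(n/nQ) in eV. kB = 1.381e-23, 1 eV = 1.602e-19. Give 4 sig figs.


Step 1: n/nQ = 1.135e+26/5.5e+29 = 0.0002064
Step 2: ln(n/nQ) = -8.486
Step 3: mu = kB*T*ln(n/nQ) = 2.629e-20*-8.486 = -2.231e-19 J
Step 4: Convert to eV: -2.231e-19/1.602e-19 = -1.392 eV

-1.392


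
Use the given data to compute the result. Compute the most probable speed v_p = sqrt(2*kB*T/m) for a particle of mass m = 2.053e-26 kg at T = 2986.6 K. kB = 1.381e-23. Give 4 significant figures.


Step 1: Numerator = 2*kB*T = 2*1.381e-23*2986.6 = 8.249e-20
Step 2: Ratio = 8.249e-20 / 2.053e-26 = 4.018e+06
Step 3: v_p = sqrt(4.018e+06) = 2004 m/s

2004


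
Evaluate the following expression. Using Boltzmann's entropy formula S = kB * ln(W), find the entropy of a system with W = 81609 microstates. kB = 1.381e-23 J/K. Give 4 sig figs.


Step 1: ln(W) = ln(81609) = 11.31
Step 2: S = kB * ln(W) = 1.381e-23 * 11.31
Step 3: S = 1.562e-22 J/K

1.562e-22


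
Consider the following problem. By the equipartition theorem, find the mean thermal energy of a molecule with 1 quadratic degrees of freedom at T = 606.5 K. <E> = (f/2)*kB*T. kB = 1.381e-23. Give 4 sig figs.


Step 1: f/2 = 1/2 = 0.5
Step 2: kB*T = 1.381e-23 * 606.5 = 8.376e-21
Step 3: <E> = 0.5 * 8.376e-21 = 4.188e-21 J

4.188e-21


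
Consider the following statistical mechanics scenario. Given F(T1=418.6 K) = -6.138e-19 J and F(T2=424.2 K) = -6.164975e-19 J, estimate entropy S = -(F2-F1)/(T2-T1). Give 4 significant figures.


Step 1: dF = F2 - F1 = -6.164975e-19 - (-6.138e-19) = -2.6975e-21 J
Step 2: dT = T2 - T1 = 424.2 - 418.6 = 5.6 K
Step 3: S = -dF/dT = -(-2.6975e-21)/5.6 = 4.817e-22 J/K

4.817e-22


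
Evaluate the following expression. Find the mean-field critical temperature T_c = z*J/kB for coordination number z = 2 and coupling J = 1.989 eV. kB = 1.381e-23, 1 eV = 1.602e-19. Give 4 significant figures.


Step 1: z*J = 2*1.989 = 3.978 eV
Step 2: Convert to Joules: 3.978*1.602e-19 = 6.373e-19 J
Step 3: T_c = 6.373e-19 / 1.381e-23 = 4.615e+04 K

4.615e+04


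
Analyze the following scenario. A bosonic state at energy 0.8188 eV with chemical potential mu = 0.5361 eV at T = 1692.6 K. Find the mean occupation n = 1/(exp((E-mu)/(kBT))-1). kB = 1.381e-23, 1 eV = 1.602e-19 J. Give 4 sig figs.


Step 1: (E - mu) = 0.2827 eV
Step 2: x = (E-mu)*eV/(kB*T) = 0.2827*1.602e-19/(1.381e-23*1692.6) = 1.937
Step 3: exp(x) = 6.941
Step 4: n = 1/(exp(x)-1) = 0.1683

0.1683


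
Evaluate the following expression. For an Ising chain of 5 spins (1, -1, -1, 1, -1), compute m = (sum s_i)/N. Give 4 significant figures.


Step 1: Count up spins (+1): 2, down spins (-1): 3
Step 2: Total magnetization M = 2 - 3 = -1
Step 3: m = M/N = -1/5 = -0.2

-0.2


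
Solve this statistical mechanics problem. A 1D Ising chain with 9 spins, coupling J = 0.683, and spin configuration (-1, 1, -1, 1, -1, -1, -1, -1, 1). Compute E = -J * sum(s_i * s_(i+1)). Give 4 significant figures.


Step 1: Nearest-neighbor products: -1, -1, -1, -1, 1, 1, 1, -1
Step 2: Sum of products = -2
Step 3: E = -0.683 * -2 = 1.366

1.366


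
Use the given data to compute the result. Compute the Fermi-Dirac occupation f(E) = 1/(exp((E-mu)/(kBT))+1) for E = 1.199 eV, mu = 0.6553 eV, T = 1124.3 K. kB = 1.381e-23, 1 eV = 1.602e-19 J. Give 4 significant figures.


Step 1: (E - mu) = 1.199 - 0.6553 = 0.5437 eV
Step 2: Convert: (E-mu)*eV = 8.71e-20 J
Step 3: x = (E-mu)*eV/(kB*T) = 5.61
Step 4: f = 1/(exp(5.61)+1) = 0.003649

0.003649


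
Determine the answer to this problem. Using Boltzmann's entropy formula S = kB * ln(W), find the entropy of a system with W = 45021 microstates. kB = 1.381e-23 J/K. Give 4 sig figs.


Step 1: ln(W) = ln(45021) = 10.71
Step 2: S = kB * ln(W) = 1.381e-23 * 10.71
Step 3: S = 1.48e-22 J/K

1.48e-22


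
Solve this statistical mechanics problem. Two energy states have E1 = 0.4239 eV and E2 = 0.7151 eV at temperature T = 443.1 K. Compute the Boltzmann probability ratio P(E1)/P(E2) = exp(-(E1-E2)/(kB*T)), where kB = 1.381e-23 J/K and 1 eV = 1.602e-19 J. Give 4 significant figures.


Step 1: Compute energy difference dE = E1 - E2 = 0.4239 - 0.7151 = -0.2912 eV
Step 2: Convert to Joules: dE_J = -0.2912 * 1.602e-19 = -4.665e-20 J
Step 3: Compute exponent = -dE_J / (kB * T) = -(-4.665e-20) / (1.381e-23 * 443.1) = 7.624
Step 4: P(E1)/P(E2) = exp(7.624) = 2046

2046


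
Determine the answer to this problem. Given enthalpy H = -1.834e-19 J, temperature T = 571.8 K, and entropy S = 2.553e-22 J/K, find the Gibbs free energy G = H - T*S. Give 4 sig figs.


Step 1: T*S = 571.8 * 2.553e-22 = 1.46e-19 J
Step 2: G = H - T*S = -1.834e-19 - 1.46e-19
Step 3: G = -3.294e-19 J

-3.294e-19


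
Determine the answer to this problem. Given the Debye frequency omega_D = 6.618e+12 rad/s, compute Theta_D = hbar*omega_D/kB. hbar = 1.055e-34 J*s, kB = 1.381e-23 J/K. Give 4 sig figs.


Step 1: hbar*omega_D = 1.055e-34 * 6.618e+12 = 6.982e-22 J
Step 2: Theta_D = 6.982e-22 / 1.381e-23
Step 3: Theta_D = 50.56 K

50.56


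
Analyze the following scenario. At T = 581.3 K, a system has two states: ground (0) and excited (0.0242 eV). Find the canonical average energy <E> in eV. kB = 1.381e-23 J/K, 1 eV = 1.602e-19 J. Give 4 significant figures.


Step 1: beta*E = 0.0242*1.602e-19/(1.381e-23*581.3) = 0.4829
Step 2: exp(-beta*E) = 0.617
Step 3: <E> = 0.0242*0.617/(1+0.617) = 0.009234 eV

0.009234


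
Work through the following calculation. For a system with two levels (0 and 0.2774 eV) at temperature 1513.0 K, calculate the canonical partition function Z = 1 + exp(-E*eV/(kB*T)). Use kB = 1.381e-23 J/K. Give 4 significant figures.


Step 1: Compute beta*E = E*eV/(kB*T) = 0.2774*1.602e-19/(1.381e-23*1513.0) = 2.127
Step 2: exp(-beta*E) = exp(-2.127) = 0.1192
Step 3: Z = 1 + 0.1192 = 1.119

1.119


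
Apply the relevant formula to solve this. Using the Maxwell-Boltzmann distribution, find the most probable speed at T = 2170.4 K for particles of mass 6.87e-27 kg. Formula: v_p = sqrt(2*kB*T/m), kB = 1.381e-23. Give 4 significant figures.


Step 1: Numerator = 2*kB*T = 2*1.381e-23*2170.4 = 5.995e-20
Step 2: Ratio = 5.995e-20 / 6.87e-27 = 8.726e+06
Step 3: v_p = sqrt(8.726e+06) = 2954 m/s

2954


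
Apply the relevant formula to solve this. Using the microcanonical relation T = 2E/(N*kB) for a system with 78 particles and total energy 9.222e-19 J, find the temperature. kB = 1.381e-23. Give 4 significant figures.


Step 1: Numerator = 2*E = 2*9.222e-19 = 1.844e-18 J
Step 2: Denominator = N*kB = 78*1.381e-23 = 1.077e-21
Step 3: T = 1.844e-18 / 1.077e-21 = 1712 K

1712


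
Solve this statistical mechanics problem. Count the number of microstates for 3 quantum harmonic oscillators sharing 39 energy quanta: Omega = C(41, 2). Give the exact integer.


Step 1: Use binomial coefficient C(41, 2)
Step 2: Numerator = 41! / 39!
Step 3: Denominator = 2!
Step 4: Omega = 820

820


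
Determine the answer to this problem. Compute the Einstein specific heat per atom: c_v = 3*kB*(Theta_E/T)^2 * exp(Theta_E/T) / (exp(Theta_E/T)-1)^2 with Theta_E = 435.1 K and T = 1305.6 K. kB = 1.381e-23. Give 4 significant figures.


Step 1: x = Theta_E/T = 435.1/1305.6 = 0.3333
Step 2: x^2 = 0.1111
Step 3: exp(x) = 1.396
Step 4: c_v = 3*1.381e-23*0.1111*1.396/(1.396-1)^2 = 4.105e-23

4.105e-23


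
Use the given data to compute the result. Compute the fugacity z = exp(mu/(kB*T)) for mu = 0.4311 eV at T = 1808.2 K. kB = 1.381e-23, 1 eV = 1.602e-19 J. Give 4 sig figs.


Step 1: Convert mu to Joules: 0.4311*1.602e-19 = 6.906e-20 J
Step 2: kB*T = 1.381e-23*1808.2 = 2.497e-20 J
Step 3: mu/(kB*T) = 2.766
Step 4: z = exp(2.766) = 15.89

15.89


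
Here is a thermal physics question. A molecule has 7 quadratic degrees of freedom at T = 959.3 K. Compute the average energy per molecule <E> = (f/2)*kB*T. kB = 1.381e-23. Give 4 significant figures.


Step 1: f/2 = 7/2 = 3.5
Step 2: kB*T = 1.381e-23 * 959.3 = 1.325e-20
Step 3: <E> = 3.5 * 1.325e-20 = 4.637e-20 J

4.637e-20


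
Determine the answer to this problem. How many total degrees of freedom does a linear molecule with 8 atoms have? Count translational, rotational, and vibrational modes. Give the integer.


Step 1: Translational DOF = 3
Step 2: Rotational DOF (linear) = 2
Step 3: Vibrational DOF = 3*8 - 5 = 19
Step 4: Total = 3 + 2 + 19 = 24

24


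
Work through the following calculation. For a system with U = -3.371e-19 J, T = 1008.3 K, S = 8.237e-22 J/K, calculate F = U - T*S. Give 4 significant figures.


Step 1: T*S = 1008.3 * 8.237e-22 = 8.305e-19 J
Step 2: F = U - T*S = -3.371e-19 - 8.305e-19
Step 3: F = -1.168e-18 J

-1.168e-18


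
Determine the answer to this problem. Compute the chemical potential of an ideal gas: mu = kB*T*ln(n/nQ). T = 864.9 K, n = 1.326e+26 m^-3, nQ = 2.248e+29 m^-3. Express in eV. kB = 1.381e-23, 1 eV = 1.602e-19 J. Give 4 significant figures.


Step 1: n/nQ = 1.326e+26/2.248e+29 = 0.0005899
Step 2: ln(n/nQ) = -7.436
Step 3: mu = kB*T*ln(n/nQ) = 1.194e-20*-7.436 = -8.881e-20 J
Step 4: Convert to eV: -8.881e-20/1.602e-19 = -0.5544 eV

-0.5544


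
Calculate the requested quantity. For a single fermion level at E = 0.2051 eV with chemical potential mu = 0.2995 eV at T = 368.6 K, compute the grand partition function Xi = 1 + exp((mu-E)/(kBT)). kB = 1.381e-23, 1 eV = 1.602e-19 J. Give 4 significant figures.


Step 1: (mu - E) = 0.2995 - 0.2051 = 0.0944 eV
Step 2: x = (mu-E)*eV/(kB*T) = 0.0944*1.602e-19/(1.381e-23*368.6) = 2.971
Step 3: exp(x) = 19.51
Step 4: Xi = 1 + 19.51 = 20.51

20.51


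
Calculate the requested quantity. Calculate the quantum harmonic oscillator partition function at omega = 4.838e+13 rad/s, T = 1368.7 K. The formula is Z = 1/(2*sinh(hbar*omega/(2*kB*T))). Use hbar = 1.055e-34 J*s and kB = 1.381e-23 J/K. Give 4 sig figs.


Step 1: Compute x = hbar*omega/(kB*T) = 1.055e-34*4.838e+13/(1.381e-23*1368.7) = 0.27
Step 2: x/2 = 0.135
Step 3: sinh(x/2) = 0.1354
Step 4: Z = 1/(2*0.1354) = 3.692

3.692


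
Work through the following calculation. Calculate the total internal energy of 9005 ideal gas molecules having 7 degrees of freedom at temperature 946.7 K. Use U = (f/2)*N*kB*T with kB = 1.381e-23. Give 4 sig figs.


Step 1: f/2 = 7/2 = 3.5
Step 2: N*kB*T = 9005*1.381e-23*946.7 = 1.177e-16
Step 3: U = 3.5 * 1.177e-16 = 4.121e-16 J

4.121e-16


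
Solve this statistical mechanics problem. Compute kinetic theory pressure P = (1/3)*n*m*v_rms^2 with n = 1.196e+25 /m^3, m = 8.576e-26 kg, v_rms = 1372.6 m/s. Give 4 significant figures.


Step 1: v_rms^2 = 1372.6^2 = 1.884e+06
Step 2: n*m = 1.196e+25*8.576e-26 = 1.026
Step 3: P = (1/3)*1.026*1.884e+06 = 6.441e+05 Pa

6.441e+05


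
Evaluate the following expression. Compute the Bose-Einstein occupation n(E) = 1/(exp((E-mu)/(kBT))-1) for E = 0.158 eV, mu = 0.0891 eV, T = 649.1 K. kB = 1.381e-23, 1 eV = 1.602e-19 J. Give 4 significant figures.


Step 1: (E - mu) = 0.0689 eV
Step 2: x = (E-mu)*eV/(kB*T) = 0.0689*1.602e-19/(1.381e-23*649.1) = 1.231
Step 3: exp(x) = 3.426
Step 4: n = 1/(exp(x)-1) = 0.4122

0.4122


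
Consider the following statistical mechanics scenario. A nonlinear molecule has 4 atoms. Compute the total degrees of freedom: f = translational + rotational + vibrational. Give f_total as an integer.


Step 1: Translational DOF = 3
Step 2: Rotational DOF (nonlinear) = 3
Step 3: Vibrational DOF = 3*4 - 6 = 6
Step 4: Total = 3 + 3 + 6 = 12

12


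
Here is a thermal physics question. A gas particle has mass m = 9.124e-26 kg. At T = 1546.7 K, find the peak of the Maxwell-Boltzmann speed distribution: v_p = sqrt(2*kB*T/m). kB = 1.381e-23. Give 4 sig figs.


Step 1: Numerator = 2*kB*T = 2*1.381e-23*1546.7 = 4.272e-20
Step 2: Ratio = 4.272e-20 / 9.124e-26 = 4.682e+05
Step 3: v_p = sqrt(4.682e+05) = 684.3 m/s

684.3


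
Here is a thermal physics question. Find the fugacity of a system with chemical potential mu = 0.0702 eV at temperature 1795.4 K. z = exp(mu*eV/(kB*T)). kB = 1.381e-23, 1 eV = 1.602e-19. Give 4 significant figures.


Step 1: Convert mu to Joules: 0.0702*1.602e-19 = 1.125e-20 J
Step 2: kB*T = 1.381e-23*1795.4 = 2.479e-20 J
Step 3: mu/(kB*T) = 0.4536
Step 4: z = exp(0.4536) = 1.574

1.574


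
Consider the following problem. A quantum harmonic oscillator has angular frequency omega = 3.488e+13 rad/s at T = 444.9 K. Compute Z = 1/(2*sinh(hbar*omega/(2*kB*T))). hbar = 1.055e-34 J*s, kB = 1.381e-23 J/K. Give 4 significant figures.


Step 1: Compute x = hbar*omega/(kB*T) = 1.055e-34*3.488e+13/(1.381e-23*444.9) = 0.5989
Step 2: x/2 = 0.2995
Step 3: sinh(x/2) = 0.304
Step 4: Z = 1/(2*0.304) = 1.645

1.645


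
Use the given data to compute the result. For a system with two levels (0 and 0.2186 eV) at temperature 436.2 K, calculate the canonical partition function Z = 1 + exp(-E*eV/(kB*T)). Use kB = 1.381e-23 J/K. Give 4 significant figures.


Step 1: Compute beta*E = E*eV/(kB*T) = 0.2186*1.602e-19/(1.381e-23*436.2) = 5.813
Step 2: exp(-beta*E) = exp(-5.813) = 0.002987
Step 3: Z = 1 + 0.002987 = 1.003

1.003


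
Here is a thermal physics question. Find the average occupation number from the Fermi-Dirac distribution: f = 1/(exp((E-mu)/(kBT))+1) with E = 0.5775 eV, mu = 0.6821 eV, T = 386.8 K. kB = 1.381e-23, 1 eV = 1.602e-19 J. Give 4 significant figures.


Step 1: (E - mu) = 0.5775 - 0.6821 = -0.1046 eV
Step 2: Convert: (E-mu)*eV = -1.676e-20 J
Step 3: x = (E-mu)*eV/(kB*T) = -3.137
Step 4: f = 1/(exp(-3.137)+1) = 0.9584

0.9584


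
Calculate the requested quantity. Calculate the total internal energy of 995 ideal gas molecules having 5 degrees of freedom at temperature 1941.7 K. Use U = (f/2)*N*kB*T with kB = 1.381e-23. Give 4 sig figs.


Step 1: f/2 = 5/2 = 2.5
Step 2: N*kB*T = 995*1.381e-23*1941.7 = 2.668e-17
Step 3: U = 2.5 * 2.668e-17 = 6.67e-17 J

6.67e-17


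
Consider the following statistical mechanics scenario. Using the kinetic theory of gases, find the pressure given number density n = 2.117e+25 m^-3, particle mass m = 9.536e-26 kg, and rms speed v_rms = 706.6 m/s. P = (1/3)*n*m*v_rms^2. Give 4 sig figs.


Step 1: v_rms^2 = 706.6^2 = 4.993e+05
Step 2: n*m = 2.117e+25*9.536e-26 = 2.019
Step 3: P = (1/3)*2.019*4.993e+05 = 3.36e+05 Pa

3.36e+05


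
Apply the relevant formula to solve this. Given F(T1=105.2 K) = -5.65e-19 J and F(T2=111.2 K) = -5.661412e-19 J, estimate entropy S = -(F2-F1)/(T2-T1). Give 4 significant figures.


Step 1: dF = F2 - F1 = -5.661412e-19 - (-5.65e-19) = -1.1412e-21 J
Step 2: dT = T2 - T1 = 111.2 - 105.2 = 6 K
Step 3: S = -dF/dT = -(-1.1412e-21)/6 = 1.902e-22 J/K

1.902e-22


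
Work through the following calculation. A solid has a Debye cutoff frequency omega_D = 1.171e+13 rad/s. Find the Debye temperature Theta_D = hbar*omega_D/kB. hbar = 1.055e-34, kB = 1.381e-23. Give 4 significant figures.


Step 1: hbar*omega_D = 1.055e-34 * 1.171e+13 = 1.235e-21 J
Step 2: Theta_D = 1.235e-21 / 1.381e-23
Step 3: Theta_D = 89.46 K

89.46


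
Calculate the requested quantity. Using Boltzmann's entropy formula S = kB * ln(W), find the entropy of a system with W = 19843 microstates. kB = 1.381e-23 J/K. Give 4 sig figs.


Step 1: ln(W) = ln(19843) = 9.896
Step 2: S = kB * ln(W) = 1.381e-23 * 9.896
Step 3: S = 1.367e-22 J/K

1.367e-22


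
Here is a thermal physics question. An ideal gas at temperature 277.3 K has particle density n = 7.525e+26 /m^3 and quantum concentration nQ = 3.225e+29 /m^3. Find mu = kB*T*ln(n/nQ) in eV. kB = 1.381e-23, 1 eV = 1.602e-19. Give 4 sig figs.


Step 1: n/nQ = 7.525e+26/3.225e+29 = 0.002333
Step 2: ln(n/nQ) = -6.06
Step 3: mu = kB*T*ln(n/nQ) = 3.83e-21*-6.06 = -2.321e-20 J
Step 4: Convert to eV: -2.321e-20/1.602e-19 = -0.1449 eV

-0.1449


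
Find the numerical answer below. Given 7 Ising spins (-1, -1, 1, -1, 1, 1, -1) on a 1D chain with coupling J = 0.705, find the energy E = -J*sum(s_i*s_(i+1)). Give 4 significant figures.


Step 1: Nearest-neighbor products: 1, -1, -1, -1, 1, -1
Step 2: Sum of products = -2
Step 3: E = -0.705 * -2 = 1.41

1.41


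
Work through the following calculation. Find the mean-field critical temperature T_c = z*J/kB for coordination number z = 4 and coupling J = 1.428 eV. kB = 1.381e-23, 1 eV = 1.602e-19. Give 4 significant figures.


Step 1: z*J = 4*1.428 = 5.712 eV
Step 2: Convert to Joules: 5.712*1.602e-19 = 9.151e-19 J
Step 3: T_c = 9.151e-19 / 1.381e-23 = 6.626e+04 K

6.626e+04


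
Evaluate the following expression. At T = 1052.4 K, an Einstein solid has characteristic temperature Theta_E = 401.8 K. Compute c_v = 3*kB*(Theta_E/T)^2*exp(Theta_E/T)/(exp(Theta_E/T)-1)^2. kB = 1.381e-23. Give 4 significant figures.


Step 1: x = Theta_E/T = 401.8/1052.4 = 0.3818
Step 2: x^2 = 0.1458
Step 3: exp(x) = 1.465
Step 4: c_v = 3*1.381e-23*0.1458*1.465/(1.465-1)^2 = 4.093e-23

4.093e-23


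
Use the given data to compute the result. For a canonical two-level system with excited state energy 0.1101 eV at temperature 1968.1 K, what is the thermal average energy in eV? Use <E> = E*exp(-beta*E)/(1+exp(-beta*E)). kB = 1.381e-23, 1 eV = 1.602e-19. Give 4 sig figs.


Step 1: beta*E = 0.1101*1.602e-19/(1.381e-23*1968.1) = 0.6489
Step 2: exp(-beta*E) = 0.5226
Step 3: <E> = 0.1101*0.5226/(1+0.5226) = 0.03779 eV

0.03779


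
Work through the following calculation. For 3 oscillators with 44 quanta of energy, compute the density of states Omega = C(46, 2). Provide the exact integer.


Step 1: Use binomial coefficient C(46, 2)
Step 2: Numerator = 46! / 44!
Step 3: Denominator = 2!
Step 4: Omega = 1035

1035


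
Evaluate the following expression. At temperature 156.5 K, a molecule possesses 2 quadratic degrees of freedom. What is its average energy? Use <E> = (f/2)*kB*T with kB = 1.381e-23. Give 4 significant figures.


Step 1: f/2 = 2/2 = 1
Step 2: kB*T = 1.381e-23 * 156.5 = 2.161e-21
Step 3: <E> = 1 * 2.161e-21 = 2.161e-21 J

2.161e-21


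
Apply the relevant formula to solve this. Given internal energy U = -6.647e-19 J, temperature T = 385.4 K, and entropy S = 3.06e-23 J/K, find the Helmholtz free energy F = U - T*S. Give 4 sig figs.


Step 1: T*S = 385.4 * 3.06e-23 = 1.179e-20 J
Step 2: F = U - T*S = -6.647e-19 - 1.179e-20
Step 3: F = -6.765e-19 J

-6.765e-19


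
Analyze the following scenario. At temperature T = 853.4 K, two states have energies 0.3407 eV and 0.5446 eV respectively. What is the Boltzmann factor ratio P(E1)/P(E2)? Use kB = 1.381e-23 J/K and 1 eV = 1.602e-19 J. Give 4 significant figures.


Step 1: Compute energy difference dE = E1 - E2 = 0.3407 - 0.5446 = -0.2039 eV
Step 2: Convert to Joules: dE_J = -0.2039 * 1.602e-19 = -3.266e-20 J
Step 3: Compute exponent = -dE_J / (kB * T) = -(-3.266e-20) / (1.381e-23 * 853.4) = 2.772
Step 4: P(E1)/P(E2) = exp(2.772) = 15.98

15.98


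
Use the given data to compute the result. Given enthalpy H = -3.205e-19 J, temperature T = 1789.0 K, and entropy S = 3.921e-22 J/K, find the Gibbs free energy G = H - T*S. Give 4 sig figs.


Step 1: T*S = 1789.0 * 3.921e-22 = 7.015e-19 J
Step 2: G = H - T*S = -3.205e-19 - 7.015e-19
Step 3: G = -1.022e-18 J

-1.022e-18


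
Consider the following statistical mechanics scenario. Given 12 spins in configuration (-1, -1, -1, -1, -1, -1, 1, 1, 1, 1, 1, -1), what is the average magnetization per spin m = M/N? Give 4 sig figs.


Step 1: Count up spins (+1): 5, down spins (-1): 7
Step 2: Total magnetization M = 5 - 7 = -2
Step 3: m = M/N = -2/12 = -0.1667

-0.1667


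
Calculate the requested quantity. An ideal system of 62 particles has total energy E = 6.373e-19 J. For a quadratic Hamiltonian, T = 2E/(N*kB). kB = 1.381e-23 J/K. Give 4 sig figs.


Step 1: Numerator = 2*E = 2*6.373e-19 = 1.275e-18 J
Step 2: Denominator = N*kB = 62*1.381e-23 = 8.562e-22
Step 3: T = 1.275e-18 / 8.562e-22 = 1489 K

1489


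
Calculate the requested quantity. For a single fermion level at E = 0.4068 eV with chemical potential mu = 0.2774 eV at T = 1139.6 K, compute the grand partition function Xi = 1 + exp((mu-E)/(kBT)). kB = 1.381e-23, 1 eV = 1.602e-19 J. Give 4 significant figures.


Step 1: (mu - E) = 0.2774 - 0.4068 = -0.1294 eV
Step 2: x = (mu-E)*eV/(kB*T) = -0.1294*1.602e-19/(1.381e-23*1139.6) = -1.317
Step 3: exp(x) = 0.2679
Step 4: Xi = 1 + 0.2679 = 1.268

1.268


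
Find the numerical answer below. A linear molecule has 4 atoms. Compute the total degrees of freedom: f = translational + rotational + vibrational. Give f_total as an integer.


Step 1: Translational DOF = 3
Step 2: Rotational DOF (linear) = 2
Step 3: Vibrational DOF = 3*4 - 5 = 7
Step 4: Total = 3 + 2 + 7 = 12

12


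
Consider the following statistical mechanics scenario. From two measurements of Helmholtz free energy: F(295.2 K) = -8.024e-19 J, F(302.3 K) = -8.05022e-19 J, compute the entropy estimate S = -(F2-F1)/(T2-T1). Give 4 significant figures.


Step 1: dF = F2 - F1 = -8.05022e-19 - (-8.024e-19) = -2.622e-21 J
Step 2: dT = T2 - T1 = 302.3 - 295.2 = 7.1 K
Step 3: S = -dF/dT = -(-2.622e-21)/7.1 = 3.693e-22 J/K

3.693e-22


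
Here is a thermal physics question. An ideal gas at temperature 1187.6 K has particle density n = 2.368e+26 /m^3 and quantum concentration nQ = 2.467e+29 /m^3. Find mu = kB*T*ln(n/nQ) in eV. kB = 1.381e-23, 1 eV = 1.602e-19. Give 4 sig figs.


Step 1: n/nQ = 2.368e+26/2.467e+29 = 0.0009599
Step 2: ln(n/nQ) = -6.949
Step 3: mu = kB*T*ln(n/nQ) = 1.64e-20*-6.949 = -1.14e-19 J
Step 4: Convert to eV: -1.14e-19/1.602e-19 = -0.7114 eV

-0.7114


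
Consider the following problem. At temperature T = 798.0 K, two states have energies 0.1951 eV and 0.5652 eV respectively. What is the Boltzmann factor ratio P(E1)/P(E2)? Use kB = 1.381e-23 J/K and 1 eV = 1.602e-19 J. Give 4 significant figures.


Step 1: Compute energy difference dE = E1 - E2 = 0.1951 - 0.5652 = -0.3701 eV
Step 2: Convert to Joules: dE_J = -0.3701 * 1.602e-19 = -5.929e-20 J
Step 3: Compute exponent = -dE_J / (kB * T) = -(-5.929e-20) / (1.381e-23 * 798.0) = 5.38
Step 4: P(E1)/P(E2) = exp(5.38) = 217

217


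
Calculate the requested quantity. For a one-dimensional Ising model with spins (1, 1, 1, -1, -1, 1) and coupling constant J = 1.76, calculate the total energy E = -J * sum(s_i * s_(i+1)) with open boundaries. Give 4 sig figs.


Step 1: Nearest-neighbor products: 1, 1, -1, 1, -1
Step 2: Sum of products = 1
Step 3: E = -1.76 * 1 = -1.76

-1.76


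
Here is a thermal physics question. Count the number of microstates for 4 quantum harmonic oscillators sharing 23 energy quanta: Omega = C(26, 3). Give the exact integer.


Step 1: Use binomial coefficient C(26, 3)
Step 2: Numerator = 26! / 23!
Step 3: Denominator = 3!
Step 4: Omega = 2600

2600


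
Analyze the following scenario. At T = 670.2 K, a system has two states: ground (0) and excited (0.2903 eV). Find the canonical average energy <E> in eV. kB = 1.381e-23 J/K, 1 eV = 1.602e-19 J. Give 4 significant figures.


Step 1: beta*E = 0.2903*1.602e-19/(1.381e-23*670.2) = 5.025
Step 2: exp(-beta*E) = 0.006573
Step 3: <E> = 0.2903*0.006573/(1+0.006573) = 0.001896 eV

0.001896


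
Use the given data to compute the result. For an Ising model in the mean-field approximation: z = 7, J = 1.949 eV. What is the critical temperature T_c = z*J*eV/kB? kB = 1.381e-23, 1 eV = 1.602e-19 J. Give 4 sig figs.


Step 1: z*J = 7*1.949 = 13.64 eV
Step 2: Convert to Joules: 13.64*1.602e-19 = 2.186e-18 J
Step 3: T_c = 2.186e-18 / 1.381e-23 = 1.583e+05 K

1.583e+05


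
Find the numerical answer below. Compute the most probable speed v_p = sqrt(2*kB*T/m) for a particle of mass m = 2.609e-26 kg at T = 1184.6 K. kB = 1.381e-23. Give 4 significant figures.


Step 1: Numerator = 2*kB*T = 2*1.381e-23*1184.6 = 3.272e-20
Step 2: Ratio = 3.272e-20 / 2.609e-26 = 1.254e+06
Step 3: v_p = sqrt(1.254e+06) = 1120 m/s

1120


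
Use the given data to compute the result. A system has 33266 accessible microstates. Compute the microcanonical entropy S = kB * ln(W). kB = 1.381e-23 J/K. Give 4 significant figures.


Step 1: ln(W) = ln(33266) = 10.41
Step 2: S = kB * ln(W) = 1.381e-23 * 10.41
Step 3: S = 1.438e-22 J/K

1.438e-22


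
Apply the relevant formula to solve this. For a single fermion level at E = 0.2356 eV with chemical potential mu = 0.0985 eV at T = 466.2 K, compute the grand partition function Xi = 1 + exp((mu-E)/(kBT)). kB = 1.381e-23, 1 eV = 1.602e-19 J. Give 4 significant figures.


Step 1: (mu - E) = 0.0985 - 0.2356 = -0.1371 eV
Step 2: x = (mu-E)*eV/(kB*T) = -0.1371*1.602e-19/(1.381e-23*466.2) = -3.411
Step 3: exp(x) = 0.03299
Step 4: Xi = 1 + 0.03299 = 1.033

1.033


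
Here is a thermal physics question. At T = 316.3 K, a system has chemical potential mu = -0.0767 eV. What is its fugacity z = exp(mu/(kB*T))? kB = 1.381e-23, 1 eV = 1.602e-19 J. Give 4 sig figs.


Step 1: Convert mu to Joules: -0.0767*1.602e-19 = -1.229e-20 J
Step 2: kB*T = 1.381e-23*316.3 = 4.368e-21 J
Step 3: mu/(kB*T) = -2.813
Step 4: z = exp(-2.813) = 0.06003

0.06003


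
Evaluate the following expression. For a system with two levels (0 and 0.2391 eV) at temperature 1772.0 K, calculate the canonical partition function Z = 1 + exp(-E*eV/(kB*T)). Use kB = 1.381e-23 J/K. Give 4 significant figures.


Step 1: Compute beta*E = E*eV/(kB*T) = 0.2391*1.602e-19/(1.381e-23*1772.0) = 1.565
Step 2: exp(-beta*E) = exp(-1.565) = 0.209
Step 3: Z = 1 + 0.209 = 1.209

1.209


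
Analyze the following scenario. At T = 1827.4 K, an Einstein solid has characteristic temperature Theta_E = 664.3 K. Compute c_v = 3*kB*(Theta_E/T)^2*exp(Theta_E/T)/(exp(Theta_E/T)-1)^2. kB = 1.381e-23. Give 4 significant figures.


Step 1: x = Theta_E/T = 664.3/1827.4 = 0.3635
Step 2: x^2 = 0.1321
Step 3: exp(x) = 1.438
Step 4: c_v = 3*1.381e-23*0.1321*1.438/(1.438-1)^2 = 4.098e-23

4.098e-23


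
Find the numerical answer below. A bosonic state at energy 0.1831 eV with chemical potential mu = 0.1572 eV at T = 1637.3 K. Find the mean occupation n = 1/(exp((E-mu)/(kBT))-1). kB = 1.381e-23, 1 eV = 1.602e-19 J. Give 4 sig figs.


Step 1: (E - mu) = 0.0259 eV
Step 2: x = (E-mu)*eV/(kB*T) = 0.0259*1.602e-19/(1.381e-23*1637.3) = 0.1835
Step 3: exp(x) = 1.201
Step 4: n = 1/(exp(x)-1) = 4.965

4.965


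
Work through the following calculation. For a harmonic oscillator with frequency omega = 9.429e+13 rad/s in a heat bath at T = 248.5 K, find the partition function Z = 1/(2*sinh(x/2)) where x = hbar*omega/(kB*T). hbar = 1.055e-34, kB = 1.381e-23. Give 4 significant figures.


Step 1: Compute x = hbar*omega/(kB*T) = 1.055e-34*9.429e+13/(1.381e-23*248.5) = 2.899
Step 2: x/2 = 1.449
Step 3: sinh(x/2) = 2.013
Step 4: Z = 1/(2*2.013) = 0.2484

0.2484


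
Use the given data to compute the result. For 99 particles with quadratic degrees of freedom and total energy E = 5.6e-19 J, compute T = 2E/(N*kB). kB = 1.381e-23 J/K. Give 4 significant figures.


Step 1: Numerator = 2*E = 2*5.6e-19 = 1.12e-18 J
Step 2: Denominator = N*kB = 99*1.381e-23 = 1.367e-21
Step 3: T = 1.12e-18 / 1.367e-21 = 819.2 K

819.2


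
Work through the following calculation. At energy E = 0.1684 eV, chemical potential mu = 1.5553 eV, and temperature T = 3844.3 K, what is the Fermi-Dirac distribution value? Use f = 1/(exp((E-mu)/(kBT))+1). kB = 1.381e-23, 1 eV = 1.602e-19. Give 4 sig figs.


Step 1: (E - mu) = 0.1684 - 1.5553 = -1.387 eV
Step 2: Convert: (E-mu)*eV = -2.222e-19 J
Step 3: x = (E-mu)*eV/(kB*T) = -4.185
Step 4: f = 1/(exp(-4.185)+1) = 0.985

0.985


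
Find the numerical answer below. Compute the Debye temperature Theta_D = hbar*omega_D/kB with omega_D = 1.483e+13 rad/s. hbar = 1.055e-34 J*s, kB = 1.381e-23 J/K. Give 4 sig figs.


Step 1: hbar*omega_D = 1.055e-34 * 1.483e+13 = 1.565e-21 J
Step 2: Theta_D = 1.565e-21 / 1.381e-23
Step 3: Theta_D = 113.3 K

113.3


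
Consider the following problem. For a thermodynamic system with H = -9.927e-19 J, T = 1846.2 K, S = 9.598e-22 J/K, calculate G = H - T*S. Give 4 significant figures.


Step 1: T*S = 1846.2 * 9.598e-22 = 1.772e-18 J
Step 2: G = H - T*S = -9.927e-19 - 1.772e-18
Step 3: G = -2.765e-18 J

-2.765e-18


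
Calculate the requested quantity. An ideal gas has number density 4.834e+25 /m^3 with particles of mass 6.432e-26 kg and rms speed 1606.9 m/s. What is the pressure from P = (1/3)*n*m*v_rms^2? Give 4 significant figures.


Step 1: v_rms^2 = 1606.9^2 = 2.582e+06
Step 2: n*m = 4.834e+25*6.432e-26 = 3.109
Step 3: P = (1/3)*3.109*2.582e+06 = 2.676e+06 Pa

2.676e+06


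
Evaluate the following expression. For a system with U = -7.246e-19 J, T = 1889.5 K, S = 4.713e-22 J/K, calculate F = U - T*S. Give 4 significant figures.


Step 1: T*S = 1889.5 * 4.713e-22 = 8.905e-19 J
Step 2: F = U - T*S = -7.246e-19 - 8.905e-19
Step 3: F = -1.615e-18 J

-1.615e-18


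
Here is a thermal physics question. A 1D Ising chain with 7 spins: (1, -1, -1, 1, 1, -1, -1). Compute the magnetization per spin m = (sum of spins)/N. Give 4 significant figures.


Step 1: Count up spins (+1): 3, down spins (-1): 4
Step 2: Total magnetization M = 3 - 4 = -1
Step 3: m = M/N = -1/7 = -0.1429

-0.1429


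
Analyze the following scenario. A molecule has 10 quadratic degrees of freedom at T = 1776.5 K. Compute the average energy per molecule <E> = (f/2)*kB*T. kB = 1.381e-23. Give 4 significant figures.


Step 1: f/2 = 10/2 = 5
Step 2: kB*T = 1.381e-23 * 1776.5 = 2.453e-20
Step 3: <E> = 5 * 2.453e-20 = 1.227e-19 J

1.227e-19


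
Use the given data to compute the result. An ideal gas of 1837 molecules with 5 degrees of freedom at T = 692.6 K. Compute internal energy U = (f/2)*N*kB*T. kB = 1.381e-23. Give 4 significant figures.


Step 1: f/2 = 5/2 = 2.5
Step 2: N*kB*T = 1837*1.381e-23*692.6 = 1.757e-17
Step 3: U = 2.5 * 1.757e-17 = 4.393e-17 J

4.393e-17


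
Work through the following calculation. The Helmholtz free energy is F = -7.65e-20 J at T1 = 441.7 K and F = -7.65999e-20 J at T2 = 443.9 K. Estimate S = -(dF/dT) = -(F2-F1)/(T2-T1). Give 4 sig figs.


Step 1: dF = F2 - F1 = -7.65999e-20 - (-7.65e-20) = -9.99e-23 J
Step 2: dT = T2 - T1 = 443.9 - 441.7 = 2.2 K
Step 3: S = -dF/dT = -(-9.99e-23)/2.2 = 4.541e-23 J/K

4.541e-23


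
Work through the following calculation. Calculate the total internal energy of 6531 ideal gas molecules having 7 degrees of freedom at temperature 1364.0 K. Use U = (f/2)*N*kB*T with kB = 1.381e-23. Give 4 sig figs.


Step 1: f/2 = 7/2 = 3.5
Step 2: N*kB*T = 6531*1.381e-23*1364.0 = 1.23e-16
Step 3: U = 3.5 * 1.23e-16 = 4.306e-16 J

4.306e-16


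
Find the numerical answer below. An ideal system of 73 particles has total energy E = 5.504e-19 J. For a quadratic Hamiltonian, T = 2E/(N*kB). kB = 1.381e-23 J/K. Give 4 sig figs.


Step 1: Numerator = 2*E = 2*5.504e-19 = 1.101e-18 J
Step 2: Denominator = N*kB = 73*1.381e-23 = 1.008e-21
Step 3: T = 1.101e-18 / 1.008e-21 = 1092 K

1092


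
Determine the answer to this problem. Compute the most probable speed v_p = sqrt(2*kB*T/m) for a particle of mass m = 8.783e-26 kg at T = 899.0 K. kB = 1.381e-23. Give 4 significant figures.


Step 1: Numerator = 2*kB*T = 2*1.381e-23*899.0 = 2.483e-20
Step 2: Ratio = 2.483e-20 / 8.783e-26 = 2.827e+05
Step 3: v_p = sqrt(2.827e+05) = 531.7 m/s

531.7
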